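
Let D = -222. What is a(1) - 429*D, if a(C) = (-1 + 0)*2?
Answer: 95236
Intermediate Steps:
a(C) = -2 (a(C) = -1*2 = -2)
a(1) - 429*D = -2 - 429*(-222) = -2 + 95238 = 95236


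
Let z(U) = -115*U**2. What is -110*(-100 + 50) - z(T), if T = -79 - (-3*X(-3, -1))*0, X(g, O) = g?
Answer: 723215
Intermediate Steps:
T = -79 (T = -79 - (-3*(-3))*0 = -79 - 9*0 = -79 - 1*0 = -79 + 0 = -79)
-110*(-100 + 50) - z(T) = -110*(-100 + 50) - (-115)*(-79)**2 = -110*(-50) - (-115)*6241 = 5500 - 1*(-717715) = 5500 + 717715 = 723215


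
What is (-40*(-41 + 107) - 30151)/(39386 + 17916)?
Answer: -32791/57302 ≈ -0.57225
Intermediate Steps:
(-40*(-41 + 107) - 30151)/(39386 + 17916) = (-40*66 - 30151)/57302 = (-2640 - 30151)*(1/57302) = -32791*1/57302 = -32791/57302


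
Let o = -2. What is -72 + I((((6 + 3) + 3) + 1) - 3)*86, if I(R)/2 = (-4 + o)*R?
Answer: -10392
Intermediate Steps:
I(R) = -12*R (I(R) = 2*((-4 - 2)*R) = 2*(-6*R) = -12*R)
-72 + I((((6 + 3) + 3) + 1) - 3)*86 = -72 - 12*((((6 + 3) + 3) + 1) - 3)*86 = -72 - 12*(((9 + 3) + 1) - 3)*86 = -72 - 12*((12 + 1) - 3)*86 = -72 - 12*(13 - 3)*86 = -72 - 12*10*86 = -72 - 120*86 = -72 - 10320 = -10392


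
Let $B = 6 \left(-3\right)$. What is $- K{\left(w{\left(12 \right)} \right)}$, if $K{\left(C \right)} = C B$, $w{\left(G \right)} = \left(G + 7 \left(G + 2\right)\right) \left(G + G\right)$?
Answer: $47520$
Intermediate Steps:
$B = -18$
$w{\left(G \right)} = 2 G \left(14 + 8 G\right)$ ($w{\left(G \right)} = \left(G + 7 \left(2 + G\right)\right) 2 G = \left(G + \left(14 + 7 G\right)\right) 2 G = \left(14 + 8 G\right) 2 G = 2 G \left(14 + 8 G\right)$)
$K{\left(C \right)} = - 18 C$ ($K{\left(C \right)} = C \left(-18\right) = - 18 C$)
$- K{\left(w{\left(12 \right)} \right)} = - \left(-18\right) 4 \cdot 12 \left(7 + 4 \cdot 12\right) = - \left(-18\right) 4 \cdot 12 \left(7 + 48\right) = - \left(-18\right) 4 \cdot 12 \cdot 55 = - \left(-18\right) 2640 = \left(-1\right) \left(-47520\right) = 47520$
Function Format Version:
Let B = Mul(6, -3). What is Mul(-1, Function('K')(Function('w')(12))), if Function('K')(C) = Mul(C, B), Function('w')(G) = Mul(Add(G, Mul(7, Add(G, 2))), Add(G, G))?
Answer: 47520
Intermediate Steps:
B = -18
Function('w')(G) = Mul(2, G, Add(14, Mul(8, G))) (Function('w')(G) = Mul(Add(G, Mul(7, Add(2, G))), Mul(2, G)) = Mul(Add(G, Add(14, Mul(7, G))), Mul(2, G)) = Mul(Add(14, Mul(8, G)), Mul(2, G)) = Mul(2, G, Add(14, Mul(8, G))))
Function('K')(C) = Mul(-18, C) (Function('K')(C) = Mul(C, -18) = Mul(-18, C))
Mul(-1, Function('K')(Function('w')(12))) = Mul(-1, Mul(-18, Mul(4, 12, Add(7, Mul(4, 12))))) = Mul(-1, Mul(-18, Mul(4, 12, Add(7, 48)))) = Mul(-1, Mul(-18, Mul(4, 12, 55))) = Mul(-1, Mul(-18, 2640)) = Mul(-1, -47520) = 47520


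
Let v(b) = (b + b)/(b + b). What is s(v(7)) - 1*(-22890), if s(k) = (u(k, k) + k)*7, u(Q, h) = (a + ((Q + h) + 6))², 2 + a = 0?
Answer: 23149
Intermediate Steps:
a = -2 (a = -2 + 0 = -2)
v(b) = 1 (v(b) = (2*b)/((2*b)) = (2*b)*(1/(2*b)) = 1)
u(Q, h) = (4 + Q + h)² (u(Q, h) = (-2 + ((Q + h) + 6))² = (-2 + (6 + Q + h))² = (4 + Q + h)²)
s(k) = 7*k + 7*(4 + 2*k)² (s(k) = ((4 + k + k)² + k)*7 = ((4 + 2*k)² + k)*7 = (k + (4 + 2*k)²)*7 = 7*k + 7*(4 + 2*k)²)
s(v(7)) - 1*(-22890) = (7*1 + 28*(2 + 1)²) - 1*(-22890) = (7 + 28*3²) + 22890 = (7 + 28*9) + 22890 = (7 + 252) + 22890 = 259 + 22890 = 23149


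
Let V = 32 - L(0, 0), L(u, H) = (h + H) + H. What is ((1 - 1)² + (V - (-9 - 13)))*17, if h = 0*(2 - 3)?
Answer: 918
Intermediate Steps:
h = 0 (h = 0*(-1) = 0)
L(u, H) = 2*H (L(u, H) = (0 + H) + H = H + H = 2*H)
V = 32 (V = 32 - 2*0 = 32 - 1*0 = 32 + 0 = 32)
((1 - 1)² + (V - (-9 - 13)))*17 = ((1 - 1)² + (32 - (-9 - 13)))*17 = (0² + (32 - 1*(-22)))*17 = (0 + (32 + 22))*17 = (0 + 54)*17 = 54*17 = 918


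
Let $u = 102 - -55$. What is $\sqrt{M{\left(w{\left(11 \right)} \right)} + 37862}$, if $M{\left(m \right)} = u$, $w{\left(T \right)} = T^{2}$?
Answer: $\sqrt{38019} \approx 194.98$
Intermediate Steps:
$u = 157$ ($u = 102 + 55 = 157$)
$M{\left(m \right)} = 157$
$\sqrt{M{\left(w{\left(11 \right)} \right)} + 37862} = \sqrt{157 + 37862} = \sqrt{38019}$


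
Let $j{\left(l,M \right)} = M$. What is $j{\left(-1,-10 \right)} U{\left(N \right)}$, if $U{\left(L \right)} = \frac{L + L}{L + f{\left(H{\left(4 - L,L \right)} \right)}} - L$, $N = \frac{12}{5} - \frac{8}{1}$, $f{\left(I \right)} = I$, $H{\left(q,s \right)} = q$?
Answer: $-28$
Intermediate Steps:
$N = - \frac{28}{5}$ ($N = 12 \cdot \frac{1}{5} - 8 = \frac{12}{5} - 8 = - \frac{28}{5} \approx -5.6$)
$U{\left(L \right)} = - \frac{L}{2}$ ($U{\left(L \right)} = \frac{L + L}{L - \left(-4 + L\right)} - L = \frac{2 L}{4} - L = 2 L \frac{1}{4} - L = \frac{L}{2} - L = - \frac{L}{2}$)
$j{\left(-1,-10 \right)} U{\left(N \right)} = - 10 \left(\left(- \frac{1}{2}\right) \left(- \frac{28}{5}\right)\right) = \left(-10\right) \frac{14}{5} = -28$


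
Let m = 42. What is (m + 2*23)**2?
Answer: 7744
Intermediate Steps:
(m + 2*23)**2 = (42 + 2*23)**2 = (42 + 46)**2 = 88**2 = 7744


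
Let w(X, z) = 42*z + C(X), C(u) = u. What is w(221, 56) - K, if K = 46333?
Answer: -43760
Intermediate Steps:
w(X, z) = X + 42*z (w(X, z) = 42*z + X = X + 42*z)
w(221, 56) - K = (221 + 42*56) - 1*46333 = (221 + 2352) - 46333 = 2573 - 46333 = -43760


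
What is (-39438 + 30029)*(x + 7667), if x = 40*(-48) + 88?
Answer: -54901515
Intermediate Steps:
x = -1832 (x = -1920 + 88 = -1832)
(-39438 + 30029)*(x + 7667) = (-39438 + 30029)*(-1832 + 7667) = -9409*5835 = -54901515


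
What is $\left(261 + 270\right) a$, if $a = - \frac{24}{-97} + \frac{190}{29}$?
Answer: $\frac{10155906}{2813} \approx 3610.3$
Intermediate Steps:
$a = \frac{19126}{2813}$ ($a = \left(-24\right) \left(- \frac{1}{97}\right) + 190 \cdot \frac{1}{29} = \frac{24}{97} + \frac{190}{29} = \frac{19126}{2813} \approx 6.7991$)
$\left(261 + 270\right) a = \left(261 + 270\right) \frac{19126}{2813} = 531 \cdot \frac{19126}{2813} = \frac{10155906}{2813}$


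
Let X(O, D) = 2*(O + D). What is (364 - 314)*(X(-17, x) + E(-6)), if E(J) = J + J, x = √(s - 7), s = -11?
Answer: -2300 + 300*I*√2 ≈ -2300.0 + 424.26*I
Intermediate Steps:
x = 3*I*√2 (x = √(-11 - 7) = √(-18) = 3*I*√2 ≈ 4.2426*I)
E(J) = 2*J
X(O, D) = 2*D + 2*O (X(O, D) = 2*(D + O) = 2*D + 2*O)
(364 - 314)*(X(-17, x) + E(-6)) = (364 - 314)*((2*(3*I*√2) + 2*(-17)) + 2*(-6)) = 50*((6*I*√2 - 34) - 12) = 50*((-34 + 6*I*√2) - 12) = 50*(-46 + 6*I*√2) = -2300 + 300*I*√2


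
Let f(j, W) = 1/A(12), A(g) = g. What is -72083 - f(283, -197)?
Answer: -864997/12 ≈ -72083.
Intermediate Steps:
f(j, W) = 1/12
-72083 - f(283, -197) = -72083 - 1*1/12 = -72083 - 1/12 = -864997/12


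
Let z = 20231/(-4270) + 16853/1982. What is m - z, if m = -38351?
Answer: -81150436652/2115785 ≈ -38355.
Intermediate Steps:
z = 7966117/2115785 (z = 20231*(-1/4270) + 16853*(1/1982) = -20231/4270 + 16853/1982 = 7966117/2115785 ≈ 3.7651)
m - z = -38351 - 1*7966117/2115785 = -38351 - 7966117/2115785 = -81150436652/2115785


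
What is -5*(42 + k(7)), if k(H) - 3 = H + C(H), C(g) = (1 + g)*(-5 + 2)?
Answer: -140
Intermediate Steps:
C(g) = -3 - 3*g (C(g) = (1 + g)*(-3) = -3 - 3*g)
k(H) = -2*H (k(H) = 3 + (H + (-3 - 3*H)) = 3 + (-3 - 2*H) = -2*H)
-5*(42 + k(7)) = -5*(42 - 2*7) = -5*(42 - 14) = -5*28 = -140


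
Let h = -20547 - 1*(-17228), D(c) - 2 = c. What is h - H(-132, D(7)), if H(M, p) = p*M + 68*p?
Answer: -2743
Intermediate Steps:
D(c) = 2 + c
H(M, p) = 68*p + M*p (H(M, p) = M*p + 68*p = 68*p + M*p)
h = -3319 (h = -20547 + 17228 = -3319)
h - H(-132, D(7)) = -3319 - (2 + 7)*(68 - 132) = -3319 - 9*(-64) = -3319 - 1*(-576) = -3319 + 576 = -2743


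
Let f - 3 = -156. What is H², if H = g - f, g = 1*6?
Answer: 25281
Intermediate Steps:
f = -153 (f = 3 - 156 = -153)
g = 6
H = 159 (H = 6 - 1*(-153) = 6 + 153 = 159)
H² = 159² = 25281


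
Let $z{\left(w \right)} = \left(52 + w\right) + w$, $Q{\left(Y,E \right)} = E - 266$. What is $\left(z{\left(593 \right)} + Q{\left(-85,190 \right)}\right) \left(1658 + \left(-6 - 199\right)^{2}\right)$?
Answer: $50759646$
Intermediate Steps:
$Q{\left(Y,E \right)} = -266 + E$
$z{\left(w \right)} = 52 + 2 w$
$\left(z{\left(593 \right)} + Q{\left(-85,190 \right)}\right) \left(1658 + \left(-6 - 199\right)^{2}\right) = \left(\left(52 + 2 \cdot 593\right) + \left(-266 + 190\right)\right) \left(1658 + \left(-6 - 199\right)^{2}\right) = \left(\left(52 + 1186\right) - 76\right) \left(1658 + \left(-205\right)^{2}\right) = \left(1238 - 76\right) \left(1658 + 42025\right) = 1162 \cdot 43683 = 50759646$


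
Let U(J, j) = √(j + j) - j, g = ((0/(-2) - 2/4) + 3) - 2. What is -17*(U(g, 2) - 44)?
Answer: 748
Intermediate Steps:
g = ½ (g = ((0*(-½) - 2*¼) + 3) - 2 = ((0 - ½) + 3) - 2 = (-½ + 3) - 2 = 5/2 - 2 = ½ ≈ 0.50000)
U(J, j) = -j + √2*√j (U(J, j) = √(2*j) - j = √2*√j - j = -j + √2*√j)
-17*(U(g, 2) - 44) = -17*((-1*2 + √2*√2) - 44) = -17*((-2 + 2) - 44) = -17*(0 - 44) = -17*(-44) = 748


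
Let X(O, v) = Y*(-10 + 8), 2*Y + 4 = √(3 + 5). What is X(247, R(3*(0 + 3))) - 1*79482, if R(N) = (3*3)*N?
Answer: -79478 - 2*√2 ≈ -79481.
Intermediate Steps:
Y = -2 + √2 (Y = -2 + √(3 + 5)/2 = -2 + √8/2 = -2 + (2*√2)/2 = -2 + √2 ≈ -0.58579)
R(N) = 9*N
X(O, v) = 4 - 2*√2 (X(O, v) = (-2 + √2)*(-10 + 8) = (-2 + √2)*(-2) = 4 - 2*√2)
X(247, R(3*(0 + 3))) - 1*79482 = (4 - 2*√2) - 1*79482 = (4 - 2*√2) - 79482 = -79478 - 2*√2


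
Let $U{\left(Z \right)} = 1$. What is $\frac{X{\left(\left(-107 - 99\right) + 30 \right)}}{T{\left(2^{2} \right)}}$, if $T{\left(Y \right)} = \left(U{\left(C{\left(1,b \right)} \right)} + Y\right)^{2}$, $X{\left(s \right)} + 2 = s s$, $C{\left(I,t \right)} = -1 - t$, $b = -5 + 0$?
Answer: $\frac{30974}{25} \approx 1239.0$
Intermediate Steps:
$b = -5$
$X{\left(s \right)} = -2 + s^{2}$ ($X{\left(s \right)} = -2 + s s = -2 + s^{2}$)
$T{\left(Y \right)} = \left(1 + Y\right)^{2}$
$\frac{X{\left(\left(-107 - 99\right) + 30 \right)}}{T{\left(2^{2} \right)}} = \frac{-2 + \left(\left(-107 - 99\right) + 30\right)^{2}}{\left(1 + 2^{2}\right)^{2}} = \frac{-2 + \left(-206 + 30\right)^{2}}{\left(1 + 4\right)^{2}} = \frac{-2 + \left(-176\right)^{2}}{5^{2}} = \frac{-2 + 30976}{25} = 30974 \cdot \frac{1}{25} = \frac{30974}{25}$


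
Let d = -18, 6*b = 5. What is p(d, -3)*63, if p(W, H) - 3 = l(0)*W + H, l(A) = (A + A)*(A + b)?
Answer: 0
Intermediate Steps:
b = ⅚ (b = (⅙)*5 = ⅚ ≈ 0.83333)
l(A) = 2*A*(⅚ + A) (l(A) = (A + A)*(A + ⅚) = (2*A)*(⅚ + A) = 2*A*(⅚ + A))
p(W, H) = 3 + H (p(W, H) = 3 + (((⅓)*0*(5 + 6*0))*W + H) = 3 + (((⅓)*0*(5 + 0))*W + H) = 3 + (((⅓)*0*5)*W + H) = 3 + (0*W + H) = 3 + (0 + H) = 3 + H)
p(d, -3)*63 = (3 - 3)*63 = 0*63 = 0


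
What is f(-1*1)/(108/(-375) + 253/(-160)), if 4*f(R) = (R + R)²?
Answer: -4000/7477 ≈ -0.53497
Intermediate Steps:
f(R) = R² (f(R) = (R + R)²/4 = (2*R)²/4 = (4*R²)/4 = R²)
f(-1*1)/(108/(-375) + 253/(-160)) = (-1*1)²/(108/(-375) + 253/(-160)) = (-1)²/(108*(-1/375) + 253*(-1/160)) = 1/(-36/125 - 253/160) = 1/(-7477/4000) = -4000/7477*1 = -4000/7477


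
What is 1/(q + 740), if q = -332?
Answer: 1/408 ≈ 0.0024510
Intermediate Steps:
1/(q + 740) = 1/(-332 + 740) = 1/408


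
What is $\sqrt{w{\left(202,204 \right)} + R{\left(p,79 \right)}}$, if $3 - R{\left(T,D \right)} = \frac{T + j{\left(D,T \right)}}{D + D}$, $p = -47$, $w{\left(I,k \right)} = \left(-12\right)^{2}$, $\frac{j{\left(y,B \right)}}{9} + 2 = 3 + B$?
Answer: $\frac{\sqrt{3742546}}{158} \approx 12.244$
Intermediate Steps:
$j{\left(y,B \right)} = 9 + 9 B$ ($j{\left(y,B \right)} = -18 + 9 \left(3 + B\right) = -18 + \left(27 + 9 B\right) = 9 + 9 B$)
$w{\left(I,k \right)} = 144$
$R{\left(T,D \right)} = 3 - \frac{9 + 10 T}{2 D}$ ($R{\left(T,D \right)} = 3 - \frac{T + \left(9 + 9 T\right)}{D + D} = 3 - \frac{9 + 10 T}{2 D}$)
$\sqrt{w{\left(202,204 \right)} + R{\left(p,79 \right)}} = \sqrt{144 + \frac{-9 - -470 + 6 \cdot 79}{2 \cdot 79}} = \sqrt{144 + \frac{1}{2} \cdot \frac{1}{79} \left(-9 + 470 + 474\right)} = \sqrt{144 + \frac{1}{2} \cdot \frac{1}{79} \cdot 935} = \sqrt{144 + \frac{935}{158}} = \sqrt{\frac{23687}{158}} = \frac{\sqrt{3742546}}{158}$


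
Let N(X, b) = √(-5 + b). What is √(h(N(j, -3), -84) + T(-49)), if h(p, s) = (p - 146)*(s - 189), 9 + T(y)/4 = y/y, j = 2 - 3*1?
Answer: √(39826 - 546*I*√2) ≈ 199.57 - 1.935*I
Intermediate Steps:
j = -1 (j = 2 - 3 = -1)
T(y) = -32 (T(y) = -36 + 4*(y/y) = -36 + 4*1 = -36 + 4 = -32)
h(p, s) = (-189 + s)*(-146 + p) (h(p, s) = (-146 + p)*(-189 + s) = (-189 + s)*(-146 + p))
√(h(N(j, -3), -84) + T(-49)) = √((27594 - 189*√(-5 - 3) - 146*(-84) + √(-5 - 3)*(-84)) - 32) = √((27594 - 378*I*√2 + 12264 + √(-8)*(-84)) - 32) = √((27594 - 378*I*√2 + 12264 + (2*I*√2)*(-84)) - 32) = √((27594 - 378*I*√2 + 12264 - 168*I*√2) - 32) = √((39858 - 546*I*√2) - 32) = √(39826 - 546*I*√2)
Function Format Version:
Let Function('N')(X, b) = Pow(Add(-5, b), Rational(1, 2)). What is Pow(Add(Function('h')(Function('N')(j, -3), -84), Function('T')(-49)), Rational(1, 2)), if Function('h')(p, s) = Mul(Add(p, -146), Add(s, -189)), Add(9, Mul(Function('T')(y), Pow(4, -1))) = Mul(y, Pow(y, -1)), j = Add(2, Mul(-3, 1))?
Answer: Pow(Add(39826, Mul(-546, I, Pow(2, Rational(1, 2)))), Rational(1, 2)) ≈ Add(199.57, Mul(-1.935, I))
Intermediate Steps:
j = -1 (j = Add(2, -3) = -1)
Function('T')(y) = -32 (Function('T')(y) = Add(-36, Mul(4, Mul(y, Pow(y, -1)))) = Add(-36, Mul(4, 1)) = Add(-36, 4) = -32)
Function('h')(p, s) = Mul(Add(-189, s), Add(-146, p)) (Function('h')(p, s) = Mul(Add(-146, p), Add(-189, s)) = Mul(Add(-189, s), Add(-146, p)))
Pow(Add(Function('h')(Function('N')(j, -3), -84), Function('T')(-49)), Rational(1, 2)) = Pow(Add(Add(27594, Mul(-189, Pow(Add(-5, -3), Rational(1, 2))), Mul(-146, -84), Mul(Pow(Add(-5, -3), Rational(1, 2)), -84)), -32), Rational(1, 2)) = Pow(Add(Add(27594, Mul(-189, Pow(-8, Rational(1, 2))), 12264, Mul(Pow(-8, Rational(1, 2)), -84)), -32), Rational(1, 2)) = Pow(Add(Add(27594, Mul(-189, Mul(2, I, Pow(2, Rational(1, 2)))), 12264, Mul(Mul(2, I, Pow(2, Rational(1, 2))), -84)), -32), Rational(1, 2)) = Pow(Add(Add(27594, Mul(-378, I, Pow(2, Rational(1, 2))), 12264, Mul(-168, I, Pow(2, Rational(1, 2)))), -32), Rational(1, 2)) = Pow(Add(Add(39858, Mul(-546, I, Pow(2, Rational(1, 2)))), -32), Rational(1, 2)) = Pow(Add(39826, Mul(-546, I, Pow(2, Rational(1, 2)))), Rational(1, 2))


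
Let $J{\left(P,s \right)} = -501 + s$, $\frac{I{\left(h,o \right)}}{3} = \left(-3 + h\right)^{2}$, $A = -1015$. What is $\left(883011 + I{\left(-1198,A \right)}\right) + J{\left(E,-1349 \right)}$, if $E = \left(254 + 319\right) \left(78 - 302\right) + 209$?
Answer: $5208364$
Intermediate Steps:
$E = -128143$ ($E = 573 \left(-224\right) + 209 = -128352 + 209 = -128143$)
$I{\left(h,o \right)} = 3 \left(-3 + h\right)^{2}$
$\left(883011 + I{\left(-1198,A \right)}\right) + J{\left(E,-1349 \right)} = \left(883011 + 3 \left(-3 - 1198\right)^{2}\right) - 1850 = \left(883011 + 3 \left(-1201\right)^{2}\right) - 1850 = \left(883011 + 3 \cdot 1442401\right) - 1850 = \left(883011 + 4327203\right) - 1850 = 5210214 - 1850 = 5208364$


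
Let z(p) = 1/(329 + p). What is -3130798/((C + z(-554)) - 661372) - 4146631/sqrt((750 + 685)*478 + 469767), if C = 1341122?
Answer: -704429550/152943749 - 4146631*sqrt(1155697)/1155697 ≈ -3861.8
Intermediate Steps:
-3130798/((C + z(-554)) - 661372) - 4146631/sqrt((750 + 685)*478 + 469767) = -3130798/((1341122 + 1/(329 - 554)) - 661372) - 4146631/sqrt((750 + 685)*478 + 469767) = -3130798/((1341122 + 1/(-225)) - 661372) - 4146631/sqrt(1435*478 + 469767) = -3130798/((1341122 - 1/225) - 661372) - 4146631/sqrt(685930 + 469767) = -3130798/(301752449/225 - 661372) - 4146631*sqrt(1155697)/1155697 = -3130798/152943749/225 - 4146631*sqrt(1155697)/1155697 = -3130798*225/152943749 - 4146631*sqrt(1155697)/1155697 = -704429550/152943749 - 4146631*sqrt(1155697)/1155697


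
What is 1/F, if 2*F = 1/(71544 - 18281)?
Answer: 106526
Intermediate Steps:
F = 1/106526 (F = 1/(2*(71544 - 18281)) = (½)/53263 = (½)*(1/53263) = 1/106526 ≈ 9.3874e-6)
1/F = 1/(1/106526) = 106526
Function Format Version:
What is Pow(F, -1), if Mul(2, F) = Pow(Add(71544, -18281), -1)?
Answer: 106526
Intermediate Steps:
F = Rational(1, 106526) (F = Mul(Rational(1, 2), Pow(Add(71544, -18281), -1)) = Mul(Rational(1, 2), Pow(53263, -1)) = Mul(Rational(1, 2), Rational(1, 53263)) = Rational(1, 106526) ≈ 9.3874e-6)
Pow(F, -1) = Pow(Rational(1, 106526), -1) = 106526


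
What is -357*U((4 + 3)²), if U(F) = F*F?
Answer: -857157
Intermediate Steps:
U(F) = F²
-357*U((4 + 3)²) = -357*(4 + 3)⁴ = -357*(7²)² = -357*49² = -357*2401 = -857157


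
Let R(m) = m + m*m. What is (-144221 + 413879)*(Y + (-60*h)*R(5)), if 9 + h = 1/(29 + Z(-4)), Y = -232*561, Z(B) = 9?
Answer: -584075992104/19 ≈ -3.0741e+10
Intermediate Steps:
Y = -130152
R(m) = m + m**2
h = -341/38 (h = -9 + 1/(29 + 9) = -9 + 1/38 = -341/38 ≈ -8.9737)
(-144221 + 413879)*(Y + (-60*h)*R(5)) = (-144221 + 413879)*(-130152 + (-60*(-341/38))*(5*(1 + 5))) = 269658*(-130152 + 10230*(5*6)/19) = 269658*(-130152 + (10230/19)*30) = 269658*(-130152 + 306900/19) = 269658*(-2165988/19) = -584075992104/19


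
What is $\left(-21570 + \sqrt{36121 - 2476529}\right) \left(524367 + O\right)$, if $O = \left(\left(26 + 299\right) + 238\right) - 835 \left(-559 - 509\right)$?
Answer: $-30558434700 + 2833420 i \sqrt{610102} \approx -3.0558 \cdot 10^{10} + 2.2132 \cdot 10^{9} i$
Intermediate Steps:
$O = 892343$ ($O = \left(325 + 238\right) - -891780 = 563 + 891780 = 892343$)
$\left(-21570 + \sqrt{36121 - 2476529}\right) \left(524367 + O\right) = \left(-21570 + \sqrt{36121 - 2476529}\right) \left(524367 + 892343\right) = \left(-21570 + \sqrt{-2440408}\right) 1416710 = \left(-21570 + 2 i \sqrt{610102}\right) 1416710 = -30558434700 + 2833420 i \sqrt{610102}$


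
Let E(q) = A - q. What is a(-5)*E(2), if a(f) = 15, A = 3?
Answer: 15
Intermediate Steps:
E(q) = 3 - q
a(-5)*E(2) = 15*(3 - 1*2) = 15*(3 - 2) = 15*1 = 15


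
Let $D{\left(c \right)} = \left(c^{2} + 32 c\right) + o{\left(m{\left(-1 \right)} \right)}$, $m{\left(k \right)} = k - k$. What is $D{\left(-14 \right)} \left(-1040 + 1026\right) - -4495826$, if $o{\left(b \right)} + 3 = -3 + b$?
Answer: $4499438$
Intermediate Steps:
$m{\left(k \right)} = 0$
$o{\left(b \right)} = -6 + b$ ($o{\left(b \right)} = -3 + \left(-3 + b\right) = -6 + b$)
$D{\left(c \right)} = -6 + c^{2} + 32 c$ ($D{\left(c \right)} = \left(c^{2} + 32 c\right) + \left(-6 + 0\right) = \left(c^{2} + 32 c\right) - 6 = -6 + c^{2} + 32 c$)
$D{\left(-14 \right)} \left(-1040 + 1026\right) - -4495826 = \left(-6 + \left(-14\right)^{2} + 32 \left(-14\right)\right) \left(-1040 + 1026\right) - -4495826 = \left(-6 + 196 - 448\right) \left(-14\right) + 4495826 = \left(-258\right) \left(-14\right) + 4495826 = 3612 + 4495826 = 4499438$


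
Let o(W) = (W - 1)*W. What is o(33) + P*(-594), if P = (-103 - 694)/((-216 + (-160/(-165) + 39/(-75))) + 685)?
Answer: 399777213/193648 ≈ 2064.5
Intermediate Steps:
o(W) = W*(-1 + W) (o(W) = (-1 + W)*W = W*(-1 + W))
P = -657525/387296 (P = -797/((-216 + (-160*(-1/165) + 39*(-1/75))) + 685) = -797/((-216 + (32/33 - 13/25)) + 685) = -797/((-216 + 371/825) + 685) = -797/(-177829/825 + 685) = -797/387296/825 = -797*825/387296 = -657525/387296 ≈ -1.6977)
o(33) + P*(-594) = 33*(-1 + 33) - 657525/387296*(-594) = 33*32 + 195284925/193648 = 1056 + 195284925/193648 = 399777213/193648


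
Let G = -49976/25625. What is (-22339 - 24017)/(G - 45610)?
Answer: 593936250/584403113 ≈ 1.0163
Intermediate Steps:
G = -49976/25625 (G = -49976*1/25625 = -49976/25625 ≈ -1.9503)
(-22339 - 24017)/(G - 45610) = (-22339 - 24017)/(-49976/25625 - 45610) = -46356/(-1168806226/25625) = -46356*(-25625/1168806226) = 593936250/584403113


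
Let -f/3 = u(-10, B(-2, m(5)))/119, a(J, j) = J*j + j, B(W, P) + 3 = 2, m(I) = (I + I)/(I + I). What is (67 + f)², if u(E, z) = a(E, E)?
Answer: 59336209/14161 ≈ 4190.1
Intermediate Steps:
m(I) = 1 (m(I) = (2*I)/((2*I)) = (2*I)*(1/(2*I)) = 1)
B(W, P) = -1 (B(W, P) = -3 + 2 = -1)
a(J, j) = j + J*j
u(E, z) = E*(1 + E)
f = -270/119 (f = -3*(-10*(1 - 10))/119 = -3*(-10*(-9))/119 = -270/119 ≈ -2.2689)
(67 + f)² = (67 - 270/119)² = (7703/119)² = 59336209/14161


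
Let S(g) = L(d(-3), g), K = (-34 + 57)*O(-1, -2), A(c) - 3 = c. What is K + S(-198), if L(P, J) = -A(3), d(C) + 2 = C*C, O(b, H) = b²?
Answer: 17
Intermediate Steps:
A(c) = 3 + c
K = 23 (K = (-34 + 57)*(-1)² = 23*1 = 23)
d(C) = -2 + C² (d(C) = -2 + C*C = -2 + C²)
L(P, J) = -6 (L(P, J) = -(3 + 3) = -1*6 = -6)
S(g) = -6
K + S(-198) = 23 - 6 = 17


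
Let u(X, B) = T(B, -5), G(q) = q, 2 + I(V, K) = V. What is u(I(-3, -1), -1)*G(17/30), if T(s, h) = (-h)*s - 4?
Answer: -51/10 ≈ -5.1000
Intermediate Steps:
I(V, K) = -2 + V
T(s, h) = -4 - h*s (T(s, h) = -h*s - 4 = -4 - h*s)
u(X, B) = -4 + 5*B (u(X, B) = -4 - 1*(-5)*B = -4 + 5*B)
u(I(-3, -1), -1)*G(17/30) = (-4 + 5*(-1))*(17/30) = (-4 - 5)*(17*(1/30)) = -9*17/30 = -51/10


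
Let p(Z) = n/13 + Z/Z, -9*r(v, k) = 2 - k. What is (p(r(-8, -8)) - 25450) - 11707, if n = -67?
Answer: -483095/13 ≈ -37161.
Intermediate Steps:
r(v, k) = -2/9 + k/9 (r(v, k) = -(2 - k)/9 = -2/9 + k/9)
p(Z) = -54/13 (p(Z) = -67/13 + Z/Z = -67*1/13 + 1 = -67/13 + 1 = -54/13)
(p(r(-8, -8)) - 25450) - 11707 = (-54/13 - 25450) - 11707 = -330904/13 - 11707 = -483095/13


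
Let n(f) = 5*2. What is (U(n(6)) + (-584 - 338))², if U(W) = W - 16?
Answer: 861184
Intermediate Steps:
n(f) = 10
U(W) = -16 + W
(U(n(6)) + (-584 - 338))² = ((-16 + 10) + (-584 - 338))² = (-6 - 922)² = (-928)² = 861184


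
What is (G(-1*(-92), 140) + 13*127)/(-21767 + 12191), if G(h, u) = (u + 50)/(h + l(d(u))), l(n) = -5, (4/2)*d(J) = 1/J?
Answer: -143827/833112 ≈ -0.17264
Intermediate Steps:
d(J) = 1/(2*J) (d(J) = (1/J)/2 = 1/(2*J))
G(h, u) = (50 + u)/(-5 + h) (G(h, u) = (u + 50)/(h - 5) = (50 + u)/(-5 + h))
(G(-1*(-92), 140) + 13*127)/(-21767 + 12191) = ((50 + 140)/(-5 - 1*(-92)) + 13*127)/(-21767 + 12191) = (190/(-5 + 92) + 1651)/(-9576) = (190/87 + 1651)*(-1/9576) = (143827/87)*(-1/9576) = -143827/833112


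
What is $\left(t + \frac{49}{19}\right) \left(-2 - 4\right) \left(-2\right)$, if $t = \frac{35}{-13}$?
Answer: $- \frac{336}{247} \approx -1.3603$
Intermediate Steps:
$t = - \frac{35}{13}$ ($t = 35 \left(- \frac{1}{13}\right) = - \frac{35}{13} \approx -2.6923$)
$\left(t + \frac{49}{19}\right) \left(-2 - 4\right) \left(-2\right) = \left(- \frac{35}{13} + \frac{49}{19}\right) \left(-2 - 4\right) \left(-2\right) = \left(- \frac{35}{13} + 49 \cdot \frac{1}{19}\right) \left(\left(-6\right) \left(-2\right)\right) = \left(- \frac{35}{13} + \frac{49}{19}\right) 12 = \left(- \frac{28}{247}\right) 12 = - \frac{336}{247}$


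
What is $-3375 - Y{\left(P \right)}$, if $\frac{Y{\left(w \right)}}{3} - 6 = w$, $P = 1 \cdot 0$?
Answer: $-3393$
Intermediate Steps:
$P = 0$
$Y{\left(w \right)} = 18 + 3 w$
$-3375 - Y{\left(P \right)} = -3375 - \left(18 + 3 \cdot 0\right) = -3375 - \left(18 + 0\right) = -3375 - 18 = -3393$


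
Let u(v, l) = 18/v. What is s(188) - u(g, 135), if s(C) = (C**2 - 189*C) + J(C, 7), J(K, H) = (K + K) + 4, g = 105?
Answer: 6714/35 ≈ 191.83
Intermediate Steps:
J(K, H) = 4 + 2*K (J(K, H) = 2*K + 4 = 4 + 2*K)
s(C) = 4 + C**2 - 187*C (s(C) = (C**2 - 189*C) + (4 + 2*C) = 4 + C**2 - 187*C)
s(188) - u(g, 135) = (4 + 188**2 - 187*188) - 18/105 = (4 + 35344 - 35156) - 18/105 = 192 - 1*6/35 = 192 - 6/35 = 6714/35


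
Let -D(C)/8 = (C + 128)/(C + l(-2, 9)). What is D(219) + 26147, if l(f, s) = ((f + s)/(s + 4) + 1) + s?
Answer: 9748320/373 ≈ 26135.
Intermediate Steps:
l(f, s) = 1 + s + (f + s)/(4 + s) (l(f, s) = ((f + s)/(4 + s) + 1) + s = (1 + (f + s)/(4 + s)) + s = 1 + s + (f + s)/(4 + s))
D(C) = -8*(128 + C)/(137/13 + C) (D(C) = -8*(C + 128)/(C + (4 - 2 + 9**2 + 6*9)/(4 + 9)) = -8*(128 + C)/(C + (4 - 2 + 81 + 54)/13) = -8*(128 + C)/(C + (1/13)*137) = -8*(128 + C)/(C + 137/13) = -8*(128 + C)/(137/13 + C))
D(219) + 26147 = 104*(-128 - 1*219)/(137 + 13*219) + 26147 = 104*(-128 - 219)/(137 + 2847) + 26147 = 104*(-347)/2984 + 26147 = 104*(1/2984)*(-347) + 26147 = -4511/373 + 26147 = 9748320/373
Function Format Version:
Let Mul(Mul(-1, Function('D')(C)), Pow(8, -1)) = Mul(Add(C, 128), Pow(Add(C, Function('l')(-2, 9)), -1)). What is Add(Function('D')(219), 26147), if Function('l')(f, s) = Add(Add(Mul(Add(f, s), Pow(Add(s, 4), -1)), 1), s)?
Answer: Rational(9748320, 373) ≈ 26135.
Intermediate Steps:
Function('l')(f, s) = Add(1, s, Mul(Pow(Add(4, s), -1), Add(f, s))) (Function('l')(f, s) = Add(Add(Mul(Add(f, s), Pow(Add(4, s), -1)), 1), s) = Add(Add(Mul(Pow(Add(4, s), -1), Add(f, s)), 1), s) = Add(Add(1, Mul(Pow(Add(4, s), -1), Add(f, s))), s) = Add(1, s, Mul(Pow(Add(4, s), -1), Add(f, s))))
Function('D')(C) = Mul(-8, Pow(Add(Rational(137, 13), C), -1), Add(128, C)) (Function('D')(C) = Mul(-8, Mul(Add(C, 128), Pow(Add(C, Mul(Pow(Add(4, 9), -1), Add(4, -2, Pow(9, 2), Mul(6, 9)))), -1))) = Mul(-8, Mul(Add(128, C), Pow(Add(C, Mul(Pow(13, -1), Add(4, -2, 81, 54))), -1))) = Mul(-8, Mul(Add(128, C), Pow(Add(C, Mul(Rational(1, 13), 137)), -1))) = Mul(-8, Mul(Add(128, C), Pow(Add(C, Rational(137, 13)), -1))) = Mul(-8, Mul(Add(128, C), Pow(Add(Rational(137, 13), C), -1))) = Mul(-8, Mul(Pow(Add(Rational(137, 13), C), -1), Add(128, C))) = Mul(-8, Pow(Add(Rational(137, 13), C), -1), Add(128, C)))
Add(Function('D')(219), 26147) = Add(Mul(104, Pow(Add(137, Mul(13, 219)), -1), Add(-128, Mul(-1, 219))), 26147) = Add(Mul(104, Pow(Add(137, 2847), -1), Add(-128, -219)), 26147) = Add(Mul(104, Pow(2984, -1), -347), 26147) = Add(Mul(104, Rational(1, 2984), -347), 26147) = Add(Rational(-4511, 373), 26147) = Rational(9748320, 373)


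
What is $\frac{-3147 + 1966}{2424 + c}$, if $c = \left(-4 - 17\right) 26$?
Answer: $- \frac{1181}{1878} \approx -0.62886$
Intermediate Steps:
$c = -546$ ($c = \left(-21\right) 26 = -546$)
$\frac{-3147 + 1966}{2424 + c} = \frac{-3147 + 1966}{2424 - 546} = - \frac{1181}{1878}$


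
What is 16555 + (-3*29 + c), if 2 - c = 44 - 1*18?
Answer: 16444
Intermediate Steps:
c = -24 (c = 2 - (44 - 1*18) = 2 - (44 - 18) = 2 - 1*26 = 2 - 26 = -24)
16555 + (-3*29 + c) = 16555 + (-3*29 - 24) = 16555 + (-87 - 24) = 16555 - 111 = 16444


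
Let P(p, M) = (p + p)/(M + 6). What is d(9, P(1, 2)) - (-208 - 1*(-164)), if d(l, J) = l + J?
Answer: 213/4 ≈ 53.250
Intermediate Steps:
P(p, M) = 2*p/(6 + M) (P(p, M) = (2*p)/(6 + M) = 2*p/(6 + M))
d(l, J) = J + l
d(9, P(1, 2)) - (-208 - 1*(-164)) = (2*1/(6 + 2) + 9) - (-208 - 1*(-164)) = (2*1/8 + 9) - (-208 + 164) = (2*1*(⅛) + 9) - 1*(-44) = (¼ + 9) + 44 = 37/4 + 44 = 213/4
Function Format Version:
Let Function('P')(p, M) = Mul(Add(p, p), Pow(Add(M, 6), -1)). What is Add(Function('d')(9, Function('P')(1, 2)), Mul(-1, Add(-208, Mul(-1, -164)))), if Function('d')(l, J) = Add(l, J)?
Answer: Rational(213, 4) ≈ 53.250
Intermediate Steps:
Function('P')(p, M) = Mul(2, p, Pow(Add(6, M), -1)) (Function('P')(p, M) = Mul(Mul(2, p), Pow(Add(6, M), -1)) = Mul(2, p, Pow(Add(6, M), -1)))
Function('d')(l, J) = Add(J, l)
Add(Function('d')(9, Function('P')(1, 2)), Mul(-1, Add(-208, Mul(-1, -164)))) = Add(Add(Mul(2, 1, Pow(Add(6, 2), -1)), 9), Mul(-1, Add(-208, Mul(-1, -164)))) = Add(Add(Mul(2, 1, Pow(8, -1)), 9), Mul(-1, Add(-208, 164))) = Add(Add(Mul(2, 1, Rational(1, 8)), 9), Mul(-1, -44)) = Add(Add(Rational(1, 4), 9), 44) = Add(Rational(37, 4), 44) = Rational(213, 4)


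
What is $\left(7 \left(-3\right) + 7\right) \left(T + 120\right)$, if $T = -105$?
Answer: $-210$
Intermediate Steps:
$\left(7 \left(-3\right) + 7\right) \left(T + 120\right) = \left(7 \left(-3\right) + 7\right) \left(-105 + 120\right) = \left(-21 + 7\right) 15 = \left(-14\right) 15 = -210$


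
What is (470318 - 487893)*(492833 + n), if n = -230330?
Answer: -4613490225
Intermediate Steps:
(470318 - 487893)*(492833 + n) = (470318 - 487893)*(492833 - 230330) = -17575*262503 = -4613490225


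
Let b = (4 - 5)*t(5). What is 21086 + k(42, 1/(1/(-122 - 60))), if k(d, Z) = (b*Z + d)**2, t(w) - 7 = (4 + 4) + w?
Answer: 13578210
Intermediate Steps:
t(w) = 15 + w (t(w) = 7 + ((4 + 4) + w) = 7 + (8 + w) = 15 + w)
b = -20 (b = (4 - 5)*(15 + 5) = -1*20 = -20)
k(d, Z) = (d - 20*Z)**2 (k(d, Z) = (-20*Z + d)**2 = (d - 20*Z)**2)
21086 + k(42, 1/(1/(-122 - 60))) = 21086 + (-1*42 + 20/(1/(-122 - 60)))**2 = 21086 + (-42 + 20/(1/(-182)))**2 = 21086 + (-42 + 20/(-1/182))**2 = 21086 + (-42 + 20*(-182))**2 = 21086 + (-42 - 3640)**2 = 21086 + (-3682)**2 = 21086 + 13557124 = 13578210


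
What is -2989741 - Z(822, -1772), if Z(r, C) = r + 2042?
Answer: -2992605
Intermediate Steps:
Z(r, C) = 2042 + r
-2989741 - Z(822, -1772) = -2989741 - (2042 + 822) = -2989741 - 1*2864 = -2989741 - 2864 = -2992605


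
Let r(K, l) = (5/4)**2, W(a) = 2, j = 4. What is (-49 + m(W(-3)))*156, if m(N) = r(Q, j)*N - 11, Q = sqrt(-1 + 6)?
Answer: -17745/2 ≈ -8872.5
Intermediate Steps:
Q = sqrt(5) ≈ 2.2361
r(K, l) = 25/16 (r(K, l) = (5*(1/4))**2 = (5/4)**2 = 25/16)
m(N) = -11 + 25*N/16 (m(N) = 25*N/16 - 11 = -11 + 25*N/16)
(-49 + m(W(-3)))*156 = (-49 + (-11 + (25/16)*2))*156 = (-49 + (-11 + 25/8))*156 = (-49 - 63/8)*156 = -455/8*156 = -17745/2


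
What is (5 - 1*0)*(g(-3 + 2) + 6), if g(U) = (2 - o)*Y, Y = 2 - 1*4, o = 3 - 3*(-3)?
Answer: 130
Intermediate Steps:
o = 12 (o = 3 + 9 = 12)
Y = -2 (Y = 2 - 4 = -2)
g(U) = 20 (g(U) = (2 - 1*12)*(-2) = (2 - 12)*(-2) = -10*(-2) = 20)
(5 - 1*0)*(g(-3 + 2) + 6) = (5 - 1*0)*(20 + 6) = (5 + 0)*26 = 5*26 = 130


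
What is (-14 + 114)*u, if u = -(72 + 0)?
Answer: -7200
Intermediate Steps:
u = -72 (u = -1*72 = -72)
(-14 + 114)*u = (-14 + 114)*(-72) = 100*(-72) = -7200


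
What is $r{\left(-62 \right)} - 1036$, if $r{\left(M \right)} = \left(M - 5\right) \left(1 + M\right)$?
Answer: $3051$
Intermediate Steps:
$r{\left(M \right)} = \left(1 + M\right) \left(-5 + M\right)$ ($r{\left(M \right)} = \left(-5 + M\right) \left(1 + M\right) = \left(1 + M\right) \left(-5 + M\right)$)
$r{\left(-62 \right)} - 1036 = \left(-5 + \left(-62\right)^{2} - -248\right) - 1036 = \left(-5 + 3844 + 248\right) - 1036 = 4087 - 1036 = 3051$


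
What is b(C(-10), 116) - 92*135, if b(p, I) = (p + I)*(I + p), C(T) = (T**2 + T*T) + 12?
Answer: 95164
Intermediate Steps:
C(T) = 12 + 2*T**2 (C(T) = (T**2 + T**2) + 12 = 2*T**2 + 12 = 12 + 2*T**2)
b(p, I) = (I + p)**2 (b(p, I) = (I + p)*(I + p) = (I + p)**2)
b(C(-10), 116) - 92*135 = (116 + (12 + 2*(-10)**2))**2 - 92*135 = (116 + (12 + 2*100))**2 - 1*12420 = (116 + (12 + 200))**2 - 12420 = (116 + 212)**2 - 12420 = 328**2 - 12420 = 107584 - 12420 = 95164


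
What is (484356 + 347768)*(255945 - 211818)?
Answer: 36719135748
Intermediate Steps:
(484356 + 347768)*(255945 - 211818) = 832124*44127 = 36719135748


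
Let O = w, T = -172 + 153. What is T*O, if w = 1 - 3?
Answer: 38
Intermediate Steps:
w = -2
T = -19
O = -2
T*O = -19*(-2) = 38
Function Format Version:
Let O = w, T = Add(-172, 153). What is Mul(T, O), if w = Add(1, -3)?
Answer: 38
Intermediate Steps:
w = -2
T = -19
O = -2
Mul(T, O) = Mul(-19, -2) = 38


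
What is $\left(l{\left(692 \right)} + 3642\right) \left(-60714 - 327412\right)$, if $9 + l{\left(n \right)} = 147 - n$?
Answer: $-1198533088$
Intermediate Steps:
$l{\left(n \right)} = 138 - n$ ($l{\left(n \right)} = -9 - \left(-147 + n\right) = 138 - n$)
$\left(l{\left(692 \right)} + 3642\right) \left(-60714 - 327412\right) = \left(\left(138 - 692\right) + 3642\right) \left(-60714 - 327412\right) = \left(\left(138 - 692\right) + 3642\right) \left(-388126\right) = \left(-554 + 3642\right) \left(-388126\right) = 3088 \left(-388126\right) = -1198533088$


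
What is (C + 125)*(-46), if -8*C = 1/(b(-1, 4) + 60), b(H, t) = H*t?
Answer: -1287977/224 ≈ -5749.9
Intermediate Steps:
C = -1/448 (C = -1/(8*(-1*4 + 60)) = -1/(8*(-4 + 60)) = -1/8/56 = -1/8*1/56 = -1/448 ≈ -0.0022321)
(C + 125)*(-46) = (-1/448 + 125)*(-46) = (55999/448)*(-46) = -1287977/224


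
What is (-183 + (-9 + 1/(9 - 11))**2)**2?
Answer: 137641/16 ≈ 8602.6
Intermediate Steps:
(-183 + (-9 + 1/(9 - 11))**2)**2 = (-183 + (-9 + 1/(-2))**2)**2 = (-183 + (-9 - 1/2)**2)**2 = (-183 + (-19/2)**2)**2 = (-183 + 361/4)**2 = (-371/4)**2 = 137641/16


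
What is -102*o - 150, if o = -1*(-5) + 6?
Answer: -1272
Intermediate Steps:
o = 11 (o = 5 + 6 = 11)
-102*o - 150 = -102*11 - 150 = -1122 - 150 = -1272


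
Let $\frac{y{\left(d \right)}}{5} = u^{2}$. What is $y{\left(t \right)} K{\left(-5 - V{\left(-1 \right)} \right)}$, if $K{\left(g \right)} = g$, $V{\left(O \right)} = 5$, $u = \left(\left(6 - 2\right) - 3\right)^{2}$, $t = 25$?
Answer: $-50$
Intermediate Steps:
$u = 1$ ($u = \left(4 - 3\right)^{2} = 1^{2} = 1$)
$y{\left(d \right)} = 5$ ($y{\left(d \right)} = 5 \cdot 1^{2} = 5 \cdot 1 = 5$)
$y{\left(t \right)} K{\left(-5 - V{\left(-1 \right)} \right)} = 5 \left(-5 - 5\right) = 5 \left(-10\right) = -50$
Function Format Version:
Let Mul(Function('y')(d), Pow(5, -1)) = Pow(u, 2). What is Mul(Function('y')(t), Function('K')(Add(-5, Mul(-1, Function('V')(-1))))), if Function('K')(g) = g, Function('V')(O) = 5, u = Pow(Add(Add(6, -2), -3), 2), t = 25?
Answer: -50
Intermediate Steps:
u = 1 (u = Pow(Add(4, -3), 2) = Pow(1, 2) = 1)
Function('y')(d) = 5 (Function('y')(d) = Mul(5, Pow(1, 2)) = Mul(5, 1) = 5)
Mul(Function('y')(t), Function('K')(Add(-5, Mul(-1, Function('V')(-1))))) = Mul(5, Add(-5, Mul(-1, 5))) = Mul(5, Add(-5, -5)) = Mul(5, -10) = -50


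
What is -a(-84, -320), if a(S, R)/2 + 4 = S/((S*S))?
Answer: 337/42 ≈ 8.0238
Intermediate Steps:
a(S, R) = -8 + 2/S (a(S, R) = -8 + 2*(S/((S*S))) = -8 + 2*(S/(S**2)) = -8 + 2*(S/S**2) = -8 + 2/S)
-a(-84, -320) = -(-8 + 2/(-84)) = -(-8 + 2*(-1/84)) = -(-8 - 1/42) = -1*(-337/42) = 337/42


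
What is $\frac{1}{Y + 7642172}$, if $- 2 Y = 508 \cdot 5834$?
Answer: $\frac{1}{6160336} \approx 1.6233 \cdot 10^{-7}$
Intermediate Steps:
$Y = -1481836$ ($Y = - \frac{508 \cdot 5834}{2} = \left(- \frac{1}{2}\right) 2963672 = -1481836$)
$\frac{1}{Y + 7642172} = \frac{1}{-1481836 + 7642172} = \frac{1}{6160336}$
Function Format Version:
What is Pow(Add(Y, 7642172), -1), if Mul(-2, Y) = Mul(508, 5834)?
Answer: Rational(1, 6160336) ≈ 1.6233e-7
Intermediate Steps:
Y = -1481836 (Y = Mul(Rational(-1, 2), Mul(508, 5834)) = Mul(Rational(-1, 2), 2963672) = -1481836)
Pow(Add(Y, 7642172), -1) = Pow(Add(-1481836, 7642172), -1) = Pow(6160336, -1) = Rational(1, 6160336)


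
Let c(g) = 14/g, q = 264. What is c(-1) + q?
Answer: 250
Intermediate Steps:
c(-1) + q = 14/(-1) + 264 = 14*(-1) + 264 = -14 + 264 = 250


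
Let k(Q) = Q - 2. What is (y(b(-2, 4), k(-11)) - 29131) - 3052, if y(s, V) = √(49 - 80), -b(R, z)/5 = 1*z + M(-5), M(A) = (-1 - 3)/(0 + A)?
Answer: -32183 + I*√31 ≈ -32183.0 + 5.5678*I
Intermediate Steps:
M(A) = -4/A
b(R, z) = -4 - 5*z (b(R, z) = -5*(1*z - 4/(-5)) = -5*(z - 4*(-⅕)) = -5*(z + ⅘) = -5*(⅘ + z) = -4 - 5*z)
k(Q) = -2 + Q
y(s, V) = I*√31 (y(s, V) = √(-31) = I*√31)
(y(b(-2, 4), k(-11)) - 29131) - 3052 = (I*√31 - 29131) - 3052 = (-29131 + I*√31) - 3052 = -32183 + I*√31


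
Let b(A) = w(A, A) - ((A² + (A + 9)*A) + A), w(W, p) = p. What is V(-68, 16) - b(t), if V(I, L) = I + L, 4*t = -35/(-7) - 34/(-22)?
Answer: -3862/121 ≈ -31.917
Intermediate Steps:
t = 18/11 (t = (-35/(-7) - 34/(-22))/4 = (-35*(-⅐) - 34*(-1/22))/4 = (5 + 17/11)/4 = (¼)*(72/11) = 18/11 ≈ 1.6364)
b(A) = -A² - A*(9 + A) (b(A) = A - ((A² + (A + 9)*A) + A) = A - ((A² + (9 + A)*A) + A) = A - ((A² + A*(9 + A)) + A) = A - (A + A² + A*(9 + A)) = A + (-A - A² - A*(9 + A)) = -A² - A*(9 + A))
V(-68, 16) - b(t) = (-68 + 16) - 18*(-9 - 2*18/11)/11 = -52 - 18*(-9 - 36/11)/11 = -52 - 18*(-135)/(11*11) = -52 - 1*(-2430/121) = -52 + 2430/121 = -3862/121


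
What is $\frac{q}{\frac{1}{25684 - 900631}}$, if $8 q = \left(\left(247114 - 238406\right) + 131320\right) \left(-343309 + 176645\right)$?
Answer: $2552398296723828$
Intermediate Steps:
$q = -2917203324$ ($q = \frac{\left(\left(247114 - 238406\right) + 131320\right) \left(-343309 + 176645\right)}{8} = \frac{\left(8708 + 131320\right) \left(-166664\right)}{8} = \frac{140028 \left(-166664\right)}{8} = \frac{1}{8} \left(-23337626592\right) = -2917203324$)
$\frac{q}{\frac{1}{25684 - 900631}} = - \frac{2917203324}{\frac{1}{25684 - 900631}} = - \frac{2917203324}{\frac{1}{-874947}} = - \frac{2917203324}{- \frac{1}{874947}} = \left(-2917203324\right) \left(-874947\right) = 2552398296723828$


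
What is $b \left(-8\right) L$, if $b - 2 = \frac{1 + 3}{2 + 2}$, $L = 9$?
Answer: $-216$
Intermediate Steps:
$b = 3$ ($b = 2 + \frac{1 + 3}{2 + 2} = 2 + \frac{4}{4} = 2 + 4 \cdot \frac{1}{4} = 2 + 1 = 3$)
$b \left(-8\right) L = 3 \left(-8\right) 9 = \left(-24\right) 9 = -216$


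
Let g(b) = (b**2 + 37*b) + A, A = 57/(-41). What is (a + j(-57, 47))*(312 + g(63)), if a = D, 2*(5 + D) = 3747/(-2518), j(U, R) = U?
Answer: -85641368265/206476 ≈ -4.1478e+5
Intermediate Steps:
A = -57/41 (A = 57*(-1/41) = -57/41 ≈ -1.3902)
D = -28927/5036 (D = -5 + (3747/(-2518))/2 = -5 + (3747*(-1/2518))/2 = -5 + (1/2)*(-3747/2518) = -5 - 3747/5036 = -28927/5036 ≈ -5.7440)
g(b) = -57/41 + b**2 + 37*b (g(b) = (b**2 + 37*b) - 57/41 = -57/41 + b**2 + 37*b)
a = -28927/5036 ≈ -5.7440
(a + j(-57, 47))*(312 + g(63)) = (-28927/5036 - 57)*(312 + (-57/41 + 63**2 + 37*63)) = -315979*(312 + (-57/41 + 3969 + 2331))/5036 = -315979*(312 + 258243/41)/5036 = -315979/5036*271035/41 = -85641368265/206476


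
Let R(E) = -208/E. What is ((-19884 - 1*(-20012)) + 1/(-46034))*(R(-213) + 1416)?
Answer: 296400968236/1634207 ≈ 1.8137e+5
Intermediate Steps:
((-19884 - 1*(-20012)) + 1/(-46034))*(R(-213) + 1416) = ((-19884 - 1*(-20012)) + 1/(-46034))*(-208/(-213) + 1416) = ((-19884 + 20012) - 1/46034)*(-208*(-1/213) + 1416) = (128 - 1/46034)*(208/213 + 1416) = (5892351/46034)*(301816/213) = 296400968236/1634207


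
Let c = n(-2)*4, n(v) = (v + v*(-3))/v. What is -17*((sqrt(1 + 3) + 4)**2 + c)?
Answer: -476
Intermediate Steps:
n(v) = -2 (n(v) = (v - 3*v)/v = (-2*v)/v = -2)
c = -8 (c = -2*4 = -8)
-17*((sqrt(1 + 3) + 4)**2 + c) = -17*((sqrt(1 + 3) + 4)**2 - 8) = -17*((sqrt(4) + 4)**2 - 8) = -17*((2 + 4)**2 - 8) = -17*(6**2 - 8) = -17*(36 - 8) = -17*28 = -476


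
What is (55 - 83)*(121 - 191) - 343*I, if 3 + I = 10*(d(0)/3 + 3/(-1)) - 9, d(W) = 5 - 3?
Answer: 42238/3 ≈ 14079.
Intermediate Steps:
d(W) = 2
I = -106/3 (I = -3 + (10*(2/3 + 3/(-1)) - 9) = -3 + (10*(2*(⅓) + 3*(-1)) - 9) = -3 + (10*(⅔ - 3) - 9) = -3 + (10*(-7/3) - 9) = -3 + (-70/3 - 9) = -3 - 97/3 = -106/3 ≈ -35.333)
(55 - 83)*(121 - 191) - 343*I = (55 - 83)*(121 - 191) - 343*(-106/3) = -28*(-70) + 36358/3 = 1960 + 36358/3 = 42238/3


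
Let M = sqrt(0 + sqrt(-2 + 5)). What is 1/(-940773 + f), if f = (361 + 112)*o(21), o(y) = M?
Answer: -1/(940773 - 473*3**(1/4)) ≈ -1.0637e-6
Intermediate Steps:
M = 3**(1/4) (M = sqrt(0 + sqrt(3)) = sqrt(sqrt(3)) = 3**(1/4) ≈ 1.3161)
o(y) = 3**(1/4)
f = 473*3**(1/4) (f = (361 + 112)*3**(1/4) = 473*3**(1/4) ≈ 622.50)
1/(-940773 + f) = 1/(-940773 + 473*3**(1/4))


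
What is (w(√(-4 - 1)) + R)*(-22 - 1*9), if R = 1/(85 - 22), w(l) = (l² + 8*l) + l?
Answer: 9734/63 - 279*I*√5 ≈ 154.51 - 623.86*I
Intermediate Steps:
w(l) = l² + 9*l
R = 1/63 ≈ 0.015873
(w(√(-4 - 1)) + R)*(-22 - 1*9) = (√(-4 - 1)*(9 + √(-4 - 1)) + 1/63)*(-22 - 1*9) = (√(-5)*(9 + √(-5)) + 1/63)*(-22 - 9) = ((I*√5)*(9 + I*√5) + 1/63)*(-31) = (I*√5*(9 + I*√5) + 1/63)*(-31) = (1/63 + I*√5*(9 + I*√5))*(-31) = -31/63 - 31*I*√5*(9 + I*√5)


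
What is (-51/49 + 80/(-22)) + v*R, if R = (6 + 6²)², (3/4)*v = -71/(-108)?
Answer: 7478035/4851 ≈ 1541.5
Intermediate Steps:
v = 71/81 (v = 4*(-71/(-108))/3 = 4*(-71*(-1/108))/3 = (4/3)*(71/108) = 71/81 ≈ 0.87654)
R = 1764 (R = (6 + 36)² = 42² = 1764)
(-51/49 + 80/(-22)) + v*R = (-51/49 + 80/(-22)) + (71/81)*1764 = (-51*1/49 + 80*(-1/22)) + 13916/9 = (-51/49 - 40/11) + 13916/9 = -2521/539 + 13916/9 = 7478035/4851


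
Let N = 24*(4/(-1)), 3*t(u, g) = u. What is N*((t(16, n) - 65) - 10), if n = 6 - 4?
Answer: 6688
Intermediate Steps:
n = 2
t(u, g) = u/3
N = -96 (N = 24*(4*(-1)) = 24*(-4) = -96)
N*((t(16, n) - 65) - 10) = -96*(((⅓)*16 - 65) - 10) = -96*((16/3 - 65) - 10) = -96*(-179/3 - 10) = -96*(-209/3) = 6688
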